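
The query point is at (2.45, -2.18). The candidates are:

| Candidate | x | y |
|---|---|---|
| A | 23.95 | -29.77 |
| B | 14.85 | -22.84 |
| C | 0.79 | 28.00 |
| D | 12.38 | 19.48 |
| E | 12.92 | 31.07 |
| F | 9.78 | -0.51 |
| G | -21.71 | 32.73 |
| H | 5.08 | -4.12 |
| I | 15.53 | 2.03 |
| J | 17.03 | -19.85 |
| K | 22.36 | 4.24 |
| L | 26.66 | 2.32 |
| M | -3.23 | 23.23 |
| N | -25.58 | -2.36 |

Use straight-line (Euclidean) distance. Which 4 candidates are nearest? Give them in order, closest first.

H, F, I, K

Distances from (2.45, -2.18):
A: √((21.50)² + (-27.59)²) = √(462.2500 + 761.2081) = 34.98
B: √((12.40)² + (-20.66)²) = √(153.7600 + 426.8356) = 24.10
C: √((-1.66)² + (30.18)²) = √(2.7556 + 910.8324) = 30.23
D: √((9.93)² + (21.66)²) = √(98.6049 + 469.1556) = 23.83
E: √((10.47)² + (33.25)²) = √(109.6209 + 1105.5625) = 34.86
F: √((7.33)² + (1.67)²) = √(53.7289 + 2.7889) = 7.52
G: √((-24.16)² + (34.91)²) = √(583.7056 + 1218.7081) = 42.45
H: √((2.63)² + (-1.94)²) = √(6.9169 + 3.7636) = 3.27
I: √((13.08)² + (4.21)²) = √(171.0864 + 17.7241) = 13.74
J: √((14.58)² + (-17.67)²) = √(212.5764 + 312.2289) = 22.91
K: √((19.91)² + (6.42)²) = √(396.4081 + 41.2164) = 20.92
L: √((24.21)² + (4.50)²) = √(586.1241 + 20.2500) = 24.62
M: √((-5.68)² + (25.41)²) = √(32.2624 + 645.6681) = 26.04
N: √((-28.03)² + (-0.18)²) = √(785.6809 + 0.0324) = 28.03
Sorted: H (3.27) < F (7.52) < I (13.74) < K (20.92) < J (22.91) < D (23.83) < …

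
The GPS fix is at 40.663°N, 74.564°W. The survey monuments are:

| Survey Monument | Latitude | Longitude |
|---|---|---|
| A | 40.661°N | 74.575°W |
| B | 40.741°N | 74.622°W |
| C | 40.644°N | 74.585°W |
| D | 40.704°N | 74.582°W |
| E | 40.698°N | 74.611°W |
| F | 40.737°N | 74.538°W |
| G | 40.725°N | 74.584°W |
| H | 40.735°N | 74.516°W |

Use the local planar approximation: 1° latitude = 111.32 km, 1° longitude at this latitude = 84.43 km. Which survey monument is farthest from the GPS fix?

B

Distances from 40.663°N, 74.564°W:
A: √((-0.002·111.32)² + (-0.011·84.43)²) = √(0.04957 + 0.86254) = 0.955 km
B: √((0.078·111.32)² + (-0.058·84.43)²) = √(75.39379 + 23.98002) = 9.969 km
C: √((-0.019·111.32)² + (-0.021·84.43)²) = √(4.47356 + 3.14364) = 2.760 km
D: √((0.041·111.32)² + (-0.018·84.43)²) = √(20.83119 + 2.30961) = 4.810 km
E: √((0.035·111.32)² + (-0.047·84.43)²) = √(15.18037 + 15.74669) = 5.561 km
F: √((0.074·111.32)² + (0.026·84.43)²) = √(67.85937 + 4.81882) = 8.525 km
G: √((0.062·111.32)² + (-0.020·84.43)²) = √(47.63540 + 2.85137) = 7.105 km
H: √((0.072·111.32)² + (0.048·84.43)²) = √(64.24087 + 16.42389) = 8.981 km
Maximum: B at 9.969 km.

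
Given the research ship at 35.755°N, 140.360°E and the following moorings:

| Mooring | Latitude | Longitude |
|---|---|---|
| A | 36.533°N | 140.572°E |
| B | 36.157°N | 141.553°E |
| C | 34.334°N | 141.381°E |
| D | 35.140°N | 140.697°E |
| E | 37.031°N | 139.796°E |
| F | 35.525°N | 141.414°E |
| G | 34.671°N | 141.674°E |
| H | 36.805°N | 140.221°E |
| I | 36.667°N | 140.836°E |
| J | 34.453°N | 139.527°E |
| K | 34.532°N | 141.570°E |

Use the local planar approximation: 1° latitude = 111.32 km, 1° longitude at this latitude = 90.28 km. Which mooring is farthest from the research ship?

Distances from 35.755°N, 140.360°E:
A: √((0.778·111.32)² + (0.212·90.28)²) = √(7500.76552 + 366.31510) = 88.697 km
B: √((0.402·111.32)² + (1.193·90.28)²) = √(2002.61978 + 11600.16023) = 116.631 km
C: √((-1.421·111.32)² + (1.021·90.28)²) = √(25022.72201 + 8496.39285) = 183.082 km
D: √((-0.615·111.32)² + (0.337·90.28)²) = √(4687.01806 + 925.64168) = 74.918 km
E: √((1.276·111.32)² + (-0.564·90.28)²) = √(20176.58884 + 2592.63458) = 150.895 km
F: √((-0.230·111.32)² + (1.054·90.28)²) = √(655.54433 + 9054.49686) = 98.540 km
G: √((-1.084·111.32)² + (1.314·90.28)²) = √(14561.46128 + 14072.58340) = 169.216 km
H: √((1.050·111.32)² + (-0.139·90.28)²) = √(13662.33700 + 157.47539) = 117.558 km
I: √((0.912·111.32)² + (0.476·90.28)²) = √(10307.09009 + 1846.70279) = 110.244 km
J: √((-1.302·111.32)² + (-0.833·90.28)²) = √(21007.20937 + 5655.52731) = 163.287 km
K: √((-1.223·111.32)² + (1.210·90.28)²) = √(18535.28676 + 11933.11543) = 174.552 km
Maximum: C at 183.082 km.

C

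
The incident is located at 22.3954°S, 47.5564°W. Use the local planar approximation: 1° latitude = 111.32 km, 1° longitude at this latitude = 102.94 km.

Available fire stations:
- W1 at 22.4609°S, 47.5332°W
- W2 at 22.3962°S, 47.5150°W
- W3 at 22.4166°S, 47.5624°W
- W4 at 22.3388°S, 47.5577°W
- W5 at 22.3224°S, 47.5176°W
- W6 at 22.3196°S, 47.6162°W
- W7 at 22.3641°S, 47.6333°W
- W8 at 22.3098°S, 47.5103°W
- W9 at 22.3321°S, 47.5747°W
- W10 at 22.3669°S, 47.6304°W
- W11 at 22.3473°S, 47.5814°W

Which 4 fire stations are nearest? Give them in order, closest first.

W3, W2, W11, W4

Distances from 22.3954°S, 47.5564°W:
W1: 7.6726 km
W2: 4.2626 km
W3: 2.4395 km
W4: 6.3021 km
W5: 9.0549 km
W6: 10.4448 km
W7: 8.6490 km
W8: 10.6453 km
W9: 7.2940 km
W10: 8.2518 km
W11: 5.9408 km
Sorted: W3 (2.4395 km) < W2 (4.2626 km) < W11 (5.9408 km) < W4 (6.3021 km) < W9 (7.2940 km) < W1 (7.6726 km) < …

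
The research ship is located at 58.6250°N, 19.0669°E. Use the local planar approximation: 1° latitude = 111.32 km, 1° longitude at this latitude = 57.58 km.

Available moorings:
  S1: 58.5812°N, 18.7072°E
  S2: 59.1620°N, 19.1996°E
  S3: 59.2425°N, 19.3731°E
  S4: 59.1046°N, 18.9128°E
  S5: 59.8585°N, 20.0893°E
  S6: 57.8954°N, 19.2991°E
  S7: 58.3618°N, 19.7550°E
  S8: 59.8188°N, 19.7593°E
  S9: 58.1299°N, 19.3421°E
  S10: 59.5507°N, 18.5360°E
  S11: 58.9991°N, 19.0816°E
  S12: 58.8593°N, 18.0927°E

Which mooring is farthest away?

S5

Distances from 58.6250°N, 19.0669°E:
S1: √((-0.0438·111.32)² + (-0.3597·57.58)²) = √(23.773582 + 428.967309) = 21.2777 km
S2: √((0.5370·111.32)² + (0.1327·57.58)²) = √(3573.509712 + 58.382833) = 60.2652 km
S3: √((0.6175·111.32)² + (0.3062·57.58)²) = √(4725.201348 + 310.852020) = 70.9652 km
S4: √((0.4796·111.32)² + (-0.1541·57.58)²) = √(2850.393009 + 78.731513) = 54.1214 km
S5: √((1.2335·111.32)² + (1.0224·57.58)²) = √(18854.920387 + 3465.652410) = 149.4007 km
S6: √((-0.7296·111.32)² + (0.2322·57.58)²) = √(6596.537657 + 178.758932) = 82.3122 km
S7: √((-0.2632·111.32)² + (0.6881·57.58)²) = √(858.456247 + 1569.807634) = 49.2774 km
S8: √((1.1938·111.32)² + (0.6924·57.58)²) = √(17660.766331 + 1589.488681) = 138.7453 km
S9: √((-0.4951·111.32)² + (0.2752·57.58)²) = √(3037.611638 + 251.096223) = 57.3473 km
S10: √((0.9257·111.32)² + (-0.5309·57.58)²) = √(10619.080738 + 934.477334) = 107.4875 km
S11: √((0.3741·111.32)² + (0.0147·57.58)²) = √(1734.290367 + 0.716437) = 41.6534 km
S12: √((0.2343·111.32)² + (-0.9742·57.58)²) = √(680.285121 + 3146.585750) = 61.8617 km
Maximum: S5 at 149.4007 km.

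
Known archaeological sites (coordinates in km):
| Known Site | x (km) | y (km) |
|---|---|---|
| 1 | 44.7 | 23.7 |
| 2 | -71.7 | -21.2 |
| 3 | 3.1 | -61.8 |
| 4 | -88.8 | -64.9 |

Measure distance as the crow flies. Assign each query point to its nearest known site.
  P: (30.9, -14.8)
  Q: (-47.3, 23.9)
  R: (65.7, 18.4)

P at (30.9, -14.8):
  1: 40.9 km
  2: 102.8 km
  3: 54.6 km
  4: 129.8 km
  → nearest: 1 (40.9 km)
Q at (-47.3, 23.9):
  1: 92.0 km
  2: 51.3 km
  3: 99.4 km
  4: 98.0 km
  → nearest: 2 (51.3 km)
R at (65.7, 18.4):
  1: 21.7 km
  2: 143.0 km
  3: 101.7 km
  4: 175.5 km
  → nearest: 1 (21.7 km)

P→1; Q→2; R→1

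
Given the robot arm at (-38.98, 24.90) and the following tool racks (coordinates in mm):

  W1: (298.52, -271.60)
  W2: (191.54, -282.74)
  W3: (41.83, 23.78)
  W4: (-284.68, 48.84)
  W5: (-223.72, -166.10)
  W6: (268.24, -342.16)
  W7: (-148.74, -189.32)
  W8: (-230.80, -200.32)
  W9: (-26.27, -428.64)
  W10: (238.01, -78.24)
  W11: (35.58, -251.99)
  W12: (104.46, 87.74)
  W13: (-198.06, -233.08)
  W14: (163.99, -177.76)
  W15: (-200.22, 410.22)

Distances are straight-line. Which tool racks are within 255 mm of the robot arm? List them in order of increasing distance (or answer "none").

Distances from (-38.98, 24.90):
W1: √((337.50)² + (-296.50)²) = √(113906.2500 + 87912.2500) = 449.24 mm
W2: √((230.52)² + (-307.64)²) = √(53139.4704 + 94642.3696) = 384.42 mm
W3: √((80.81)² + (-1.12)²) = √(6530.2561 + 1.2544) = 80.82 mm
W4: √((-245.70)² + (23.94)²) = √(60368.4900 + 573.1236) = 246.86 mm
W5: √((-184.74)² + (-191.00)²) = √(34128.8676 + 36481.0000) = 265.73 mm
W6: √((307.22)² + (-367.06)²) = √(94384.1284 + 134733.0436) = 478.66 mm
W7: √((-109.76)² + (-214.22)²) = √(12047.2576 + 45890.2084) = 240.70 mm
W8: √((-191.82)² + (-225.22)²) = √(36794.9124 + 50724.0484) = 295.84 mm
W9: √((12.71)² + (-453.54)²) = √(161.5441 + 205698.5316) = 453.72 mm
W10: √((276.99)² + (-103.14)²) = √(76723.4601 + 10637.8596) = 295.57 mm
W11: √((74.56)² + (-276.89)²) = √(5559.1936 + 76668.0721) = 286.75 mm
W12: √((143.44)² + (62.84)²) = √(20575.0336 + 3948.8656) = 156.60 mm
W13: √((-159.08)² + (-257.98)²) = √(25306.4464 + 66553.6804) = 303.08 mm
W14: √((202.97)² + (-202.66)²) = √(41196.8209 + 41071.0756) = 286.82 mm
W15: √((-161.24)² + (385.32)²) = √(25998.3376 + 148471.5024) = 417.70 mm
Threshold 255 mm: W3 (80.82 mm), W12 (156.60 mm), W7 (240.70 mm), W4 (246.86 mm) are within range.

W3, W12, W7, W4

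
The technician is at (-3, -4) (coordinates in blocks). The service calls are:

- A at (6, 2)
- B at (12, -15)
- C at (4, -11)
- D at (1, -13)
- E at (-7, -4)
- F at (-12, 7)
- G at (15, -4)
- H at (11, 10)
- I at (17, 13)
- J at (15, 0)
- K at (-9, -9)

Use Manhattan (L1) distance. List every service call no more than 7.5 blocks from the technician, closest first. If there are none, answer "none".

E

Distances from (-3, -4):
A: 15 blocks
B: 26 blocks
C: 14 blocks
D: 13 blocks
E: 4 blocks
F: 20 blocks
G: 18 blocks
H: 28 blocks
I: 37 blocks
J: 22 blocks
K: 11 blocks
Threshold 7.5 blocks: E (4 blocks) is within range.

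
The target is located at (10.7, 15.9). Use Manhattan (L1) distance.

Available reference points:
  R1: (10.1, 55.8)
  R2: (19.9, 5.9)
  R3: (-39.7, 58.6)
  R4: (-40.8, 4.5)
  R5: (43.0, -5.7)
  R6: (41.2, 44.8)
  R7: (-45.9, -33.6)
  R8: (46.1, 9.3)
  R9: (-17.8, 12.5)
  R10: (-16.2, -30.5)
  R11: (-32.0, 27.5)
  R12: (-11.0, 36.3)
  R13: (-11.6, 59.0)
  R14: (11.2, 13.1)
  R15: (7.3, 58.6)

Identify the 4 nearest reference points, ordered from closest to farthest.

Distances from (10.7, 15.9):
R1: 40.5
R2: 19.2
R3: 93.1
R4: 62.9
R5: 53.9
R6: 59.4
R7: 106.1
R8: 42.0
R9: 31.9
R10: 73.3
R11: 54.3
R12: 42.1
R13: 65.4
R14: 3.3
R15: 46.1
Sorted: R14 (3.3) < R2 (19.2) < R9 (31.9) < R1 (40.5) < R8 (42.0) < R12 (42.1) < …

R14, R2, R9, R1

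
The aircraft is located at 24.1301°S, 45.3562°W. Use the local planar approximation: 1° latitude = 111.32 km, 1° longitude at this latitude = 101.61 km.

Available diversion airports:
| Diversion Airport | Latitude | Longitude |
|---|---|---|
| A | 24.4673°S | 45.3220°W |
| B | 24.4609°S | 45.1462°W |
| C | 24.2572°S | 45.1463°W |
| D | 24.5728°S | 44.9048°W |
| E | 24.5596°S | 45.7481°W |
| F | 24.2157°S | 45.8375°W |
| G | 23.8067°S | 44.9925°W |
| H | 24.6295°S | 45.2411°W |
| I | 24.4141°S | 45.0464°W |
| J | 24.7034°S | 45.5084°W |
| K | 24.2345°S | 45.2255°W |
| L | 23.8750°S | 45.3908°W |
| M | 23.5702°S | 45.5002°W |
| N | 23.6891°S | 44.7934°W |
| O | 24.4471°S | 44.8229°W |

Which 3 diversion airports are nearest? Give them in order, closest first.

K, C, L

Distances from 24.1301°S, 45.3562°W:
A: √((-0.3372·111.32)² + (0.0342·101.61)²) = √(1409.034177 + 12.076056) = 37.6976 km
B: √((-0.3308·111.32)² + (0.2100·101.61)²) = √(1356.055290 + 455.314512) = 42.5602 km
C: √((-0.1271·111.32)² + (0.2099·101.61)²) = √(200.187749 + 454.880982) = 25.5943 km
D: √((-0.4427·111.32)² + (0.4514·101.61)²) = √(2428.652838 + 2103.759122) = 67.3232 km
E: √((-0.4295·111.32)² + (-0.3919·101.61)²) = √(2285.981607 + 1585.708776) = 62.2229 km
F: √((-0.0856·111.32)² + (-0.4813·101.61)²) = √(90.801689 + 2391.688559) = 49.8246 km
G: √((0.3234·111.32)² + (0.3637·101.61)²) = √(1296.063937 + 1365.713193) = 51.5924 km
H: √((-0.4994·111.32)² + (0.1151·101.61)²) = √(3090.604776 + 136.780299) = 56.8101 km
I: √((-0.2840·111.32)² + (0.3098·101.61)²) = √(999.500637 + 990.913464) = 44.6141 km
J: √((-0.5733·111.32)² + (-0.1522·101.61)²) = √(4072.961256 + 239.167524) = 65.6668 km
K: √((-0.1044·111.32)² + (0.1307·101.61)²) = √(135.066421 + 176.369741) = 17.6476 km
L: √((0.2551·111.32)² + (-0.0346·101.61)²) = √(806.431183 + 12.360189) = 28.6145 km
M: √((0.5599·111.32)² + (-0.1440·101.61)²) = √(3884.788061 + 214.090742) = 64.0225 km
N: √((0.4410·111.32)² + (0.5628·101.61)²) = √(2410.036246 + 3270.250948) = 75.3677 km
O: √((-0.3170·111.32)² + (0.5333·101.61)²) = √(1245.273998 + 2936.405779) = 64.6659 km
Sorted: K (17.6476 km) < C (25.5943 km) < L (28.6145 km) < A (37.6976 km) < B (42.5602 km) < …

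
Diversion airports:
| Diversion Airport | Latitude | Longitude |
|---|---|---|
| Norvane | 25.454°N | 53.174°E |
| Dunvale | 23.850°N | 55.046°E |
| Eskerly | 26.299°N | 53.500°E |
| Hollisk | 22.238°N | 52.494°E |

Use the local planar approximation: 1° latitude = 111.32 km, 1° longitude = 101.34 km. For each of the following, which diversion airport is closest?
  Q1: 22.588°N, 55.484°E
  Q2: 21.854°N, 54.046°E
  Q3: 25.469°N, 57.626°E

Q1→Dunvale; Q2→Hollisk; Q3→Dunvale

Q1 at 22.588°N, 55.484°E:
  Norvane: √((2.866·111.32)² + (-2.310·101.34)²) = √(101788.51242 + 54800.65630) = 395.713 km
  Dunvale: √((1.262·111.32)² + (-0.438·101.34)²) = √(19736.27124 + 1970.19867) = 147.331 km
  Eskerly: √((3.711·111.32)² + (-1.984·101.34)²) = √(170658.64930 + 40424.54455) = 459.438 km
  Hollisk: √((-0.350·111.32)² + (-2.990·101.34)²) = √(1518.03744 + 91812.99964) = 305.501 km
  → nearest: Dunvale (147.331 km)
Q2 at 21.854°N, 54.046°E:
  Norvane: √((3.600·111.32)² + (-0.872·101.34)²) = √(160602.16550 + 7808.98826) = 410.379 km
  Dunvale: √((1.996·111.32)² + (1.000·101.34)²) = √(49370.49360 + 10269.79560) = 244.214 km
  Eskerly: √((4.445·111.32)² + (-0.546·101.34)²) = √(244844.25934 + 3061.59039) = 497.901 km
  Hollisk: √((0.384·111.32)² + (-1.552·101.34)²) = √(1827.29575 + 24736.89774) = 162.985 km
  → nearest: Hollisk (162.985 km)
Q3 at 25.469°N, 57.626°E:
  Norvane: √((-0.015·111.32)² + (-4.452·101.34)²) = √(2.78823 + 203550.47081) = 451.169 km
  Dunvale: √((-1.619·111.32)² + (-2.580·101.34)²) = √(32481.80037 + 68359.86743) = 317.556 km
  Eskerly: √((0.830·111.32)² + (-4.126·101.34)²) = √(8536.94690 + 174831.72684) = 428.216 km
  Hollisk: √((-3.231·111.32)² + (-5.132·101.34)²) = √(129366.04808 + 270479.96111) = 632.334 km
  → nearest: Dunvale (317.556 km)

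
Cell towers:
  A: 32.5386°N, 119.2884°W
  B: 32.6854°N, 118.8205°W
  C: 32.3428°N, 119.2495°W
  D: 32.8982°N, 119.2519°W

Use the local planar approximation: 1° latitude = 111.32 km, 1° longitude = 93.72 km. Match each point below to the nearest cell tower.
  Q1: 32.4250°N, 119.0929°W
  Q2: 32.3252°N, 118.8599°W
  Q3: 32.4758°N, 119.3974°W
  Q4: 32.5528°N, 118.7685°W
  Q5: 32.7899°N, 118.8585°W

Q1 at 32.4250°N, 119.0929°W:
  A: 22.2626 km
  B: 38.6269 km
  C: 17.2955 km
  D: 54.7438 km
  → nearest: C (17.2955 km)
Q2 at 32.3252°N, 118.8599°W:
  A: 46.6592 km
  B: 40.2671 km
  C: 36.5658 km
  D: 73.6098 km
  → nearest: C (36.5658 km)
Q3 at 32.4758°N, 119.3974°W:
  A: 12.3786 km
  B: 58.8869 km
  C: 20.2814 km
  D: 48.9589 km
  → nearest: A (12.3786 km)
Q4 at 32.5528°N, 118.7685°W:
  A: 48.7507 km
  B: 15.5447 km
  C: 50.7803 km
  D: 59.4211 km
  → nearest: B (15.5447 km)
Q5 at 32.7899°N, 118.8585°W:
  A: 49.0498 km
  B: 12.1659 km
  C: 61.8061 km
  D: 38.7905 km
  → nearest: B (12.1659 km)

Q1→C; Q2→C; Q3→A; Q4→B; Q5→B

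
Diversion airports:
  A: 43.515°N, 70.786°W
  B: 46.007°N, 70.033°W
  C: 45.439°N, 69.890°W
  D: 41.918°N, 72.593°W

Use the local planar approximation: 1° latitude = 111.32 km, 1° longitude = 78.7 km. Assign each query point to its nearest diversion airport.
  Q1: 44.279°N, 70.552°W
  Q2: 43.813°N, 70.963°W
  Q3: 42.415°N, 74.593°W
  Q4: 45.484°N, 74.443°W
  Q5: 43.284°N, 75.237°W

Q1→A; Q2→A; Q3→D; Q4→B; Q5→D

Q1 at 44.279°N, 70.552°W:
  A: 87.019 km
  B: 196.650 km
  C: 139.245 km
  D: 308.024 km
  → nearest: A (87.019 km)
Q2 at 43.813°N, 70.963°W:
  A: 35.979 km
  B: 254.967 km
  C: 199.735 km
  D: 246.894 km
  → nearest: A (35.979 km)
Q3 at 42.415°N, 74.593°W:
  A: 323.668 km
  B: 537.288 km
  C: 500.314 km
  D: 166.840 km
  → nearest: D (166.840 km)
Q4 at 45.484°N, 74.443°W:
  A: 361.768 km
  B: 351.916 km
  C: 358.356 km
  D: 422.825 km
  → nearest: B (351.916 km)
Q5 at 43.284°N, 75.237°W:
  A: 351.236 km
  B: 509.529 km
  C: 484.386 km
  D: 257.724 km
  → nearest: D (257.724 km)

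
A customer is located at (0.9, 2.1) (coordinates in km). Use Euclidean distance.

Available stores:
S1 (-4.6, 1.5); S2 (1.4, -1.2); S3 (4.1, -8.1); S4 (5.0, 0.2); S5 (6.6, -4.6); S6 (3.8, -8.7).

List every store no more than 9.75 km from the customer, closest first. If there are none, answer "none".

Distances from (0.9, 2.1):
S1: √((-5.5)² + (-0.6)²) = √(30.250 + 0.360) = 5.5 km
S2: √((0.5)² + (-3.3)²) = √(0.250 + 10.890) = 3.3 km
S3: √((3.2)² + (-10.2)²) = √(10.240 + 104.040) = 10.7 km
S4: √((4.1)² + (-1.9)²) = √(16.810 + 3.610) = 4.5 km
S5: √((5.7)² + (-6.7)²) = √(32.490 + 44.890) = 8.8 km
S6: √((2.9)² + (-10.8)²) = √(8.410 + 116.640) = 11.2 km
Threshold 9.75 km: S2 (3.3 km), S4 (4.5 km), S1 (5.5 km), S5 (8.8 km) are within range.

S2, S4, S1, S5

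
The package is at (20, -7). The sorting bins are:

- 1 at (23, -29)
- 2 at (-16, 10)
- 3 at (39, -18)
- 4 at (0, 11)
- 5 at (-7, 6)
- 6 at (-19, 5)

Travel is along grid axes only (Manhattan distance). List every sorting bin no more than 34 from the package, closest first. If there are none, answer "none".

Distances from (20, -7):
1: |3| + |-22| = 3 + 22 = 25
2: |-36| + |17| = 36 + 17 = 53
3: |19| + |-11| = 19 + 11 = 30
4: |-20| + |18| = 20 + 18 = 38
5: |-27| + |13| = 27 + 13 = 40
6: |-39| + |12| = 39 + 12 = 51
Threshold 34: 1 (25), 3 (30) are within range.

1, 3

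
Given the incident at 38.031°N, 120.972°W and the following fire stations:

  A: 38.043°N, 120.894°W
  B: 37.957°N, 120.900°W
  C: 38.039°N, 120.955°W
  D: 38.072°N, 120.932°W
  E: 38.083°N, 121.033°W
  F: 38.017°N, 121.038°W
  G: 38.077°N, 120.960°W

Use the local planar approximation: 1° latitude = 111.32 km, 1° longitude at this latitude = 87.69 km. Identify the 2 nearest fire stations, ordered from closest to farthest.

Distances from 38.031°N, 120.972°W:
A: √((0.012·111.32)² + (0.078·87.69)²) = √(1.78447 + 46.78314) = 6.969 km
B: √((-0.074·111.32)² + (0.072·87.69)²) = √(67.85937 + 39.86256) = 10.379 km
C: √((0.008·111.32)² + (0.017·87.69)²) = √(0.79310 + 2.22228) = 1.736 km
D: √((0.041·111.32)² + (0.040·87.69)²) = √(20.83119 + 12.30326) = 5.756 km
E: √((0.052·111.32)² + (-0.061·87.69)²) = √(33.50835 + 28.61276) = 7.882 km
F: √((-0.014·111.32)² + (-0.066·87.69)²) = √(2.42886 + 33.49562) = 5.994 km
G: √((0.046·111.32)² + (0.012·87.69)²) = √(26.22177 + 1.10729) = 5.228 km
Sorted: C (1.736 km) < G (5.228 km) < D (5.756 km) < F (5.994 km) < …

C, G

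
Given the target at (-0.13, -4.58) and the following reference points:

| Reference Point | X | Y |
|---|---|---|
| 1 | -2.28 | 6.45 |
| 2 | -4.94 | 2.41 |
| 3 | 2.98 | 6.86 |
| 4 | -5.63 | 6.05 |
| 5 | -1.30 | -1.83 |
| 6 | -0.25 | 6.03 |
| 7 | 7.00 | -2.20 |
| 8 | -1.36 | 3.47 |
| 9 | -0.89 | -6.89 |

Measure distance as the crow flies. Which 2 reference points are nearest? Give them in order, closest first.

Distances from (-0.13, -4.58):
1: 11.24
2: 8.49
3: 11.86
4: 11.97
5: 2.99
6: 10.61
7: 7.52
8: 8.14
9: 2.43
Sorted: 9 (2.43) < 5 (2.99) < 7 (7.52) < 8 (8.14) < …

9, 5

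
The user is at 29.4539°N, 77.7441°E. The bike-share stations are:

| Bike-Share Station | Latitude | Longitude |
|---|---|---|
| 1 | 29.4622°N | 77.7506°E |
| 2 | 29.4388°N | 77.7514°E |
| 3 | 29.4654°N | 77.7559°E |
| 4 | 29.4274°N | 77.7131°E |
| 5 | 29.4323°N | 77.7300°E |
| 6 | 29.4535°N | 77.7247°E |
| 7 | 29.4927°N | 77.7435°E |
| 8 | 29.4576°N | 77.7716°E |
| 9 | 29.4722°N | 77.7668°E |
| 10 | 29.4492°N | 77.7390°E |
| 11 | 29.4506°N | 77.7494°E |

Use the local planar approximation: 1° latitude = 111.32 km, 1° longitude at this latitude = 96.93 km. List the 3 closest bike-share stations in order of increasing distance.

11, 10, 1

Distances from 29.4539°N, 77.7441°E:
1: 1.1183 km
2: 1.8238 km
3: 1.7167 km
4: 4.2109 km
5: 2.7658 km
6: 1.8810 km
7: 4.3196 km
8: 2.6972 km
9: 2.9986 km
10: 0.7198 km
11: 0.6316 km
Sorted: 11 (0.6316 km) < 10 (0.7198 km) < 1 (1.1183 km) < 3 (1.7167 km) < 2 (1.8238 km) < …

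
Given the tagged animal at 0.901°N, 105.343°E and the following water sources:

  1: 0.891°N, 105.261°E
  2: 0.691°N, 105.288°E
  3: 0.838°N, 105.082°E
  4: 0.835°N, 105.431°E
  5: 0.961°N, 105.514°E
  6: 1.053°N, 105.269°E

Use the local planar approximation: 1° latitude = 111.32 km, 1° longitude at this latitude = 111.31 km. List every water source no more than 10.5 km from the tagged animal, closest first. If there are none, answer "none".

1

Distances from 0.901°N, 105.343°E:
1: √((-0.010·111.32)² + (-0.082·111.31)²) = √(1.23921 + 83.30980) = 9.195 km
2: √((-0.210·111.32)² + (-0.055·111.31)²) = √(546.49348 + 37.47950) = 24.166 km
3: √((-0.063·111.32)² + (-0.261·111.31)²) = √(49.18441 + 844.01347) = 29.886 km
4: √((-0.066·111.32)² + (0.088·111.31)²) = √(53.98017 + 95.94751) = 12.244 km
5: √((0.060·111.32)² + (0.171·111.31)²) = √(44.61171 + 362.29354) = 20.172 km
6: √((0.152·111.32)² + (-0.074·111.31)²) = √(286.30806 + 67.84718) = 18.819 km
Threshold 10.5 km: 1 (9.195 km) is within range.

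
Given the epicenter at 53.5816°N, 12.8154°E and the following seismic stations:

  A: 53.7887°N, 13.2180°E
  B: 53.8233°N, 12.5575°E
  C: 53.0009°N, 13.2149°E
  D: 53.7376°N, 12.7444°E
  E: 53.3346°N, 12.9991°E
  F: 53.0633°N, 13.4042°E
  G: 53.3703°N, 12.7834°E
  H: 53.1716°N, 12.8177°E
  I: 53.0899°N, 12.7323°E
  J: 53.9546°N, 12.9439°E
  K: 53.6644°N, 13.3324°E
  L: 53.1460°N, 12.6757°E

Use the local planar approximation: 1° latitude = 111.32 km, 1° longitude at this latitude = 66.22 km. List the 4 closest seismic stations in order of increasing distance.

Distances from 53.5816°N, 12.8154°E:
A: √((0.2071·111.32)² + (0.4026·66.22)²) = √(531.504068 + 710.764771) = 35.2458 km
B: √((0.2417·111.32)² + (-0.2579·66.22)²) = √(723.935204 + 291.662798) = 31.8684 km
C: √((-0.5807·111.32)² + (0.3995·66.22)²) = √(4178.785195 + 699.861205) = 69.8473 km
D: √((0.1560·111.32)² + (-0.0710·66.22)²) = √(301.575177 + 22.105231) = 17.9911 km
E: √((-0.2470·111.32)² + (0.1837·66.22)²) = √(756.032216 + 147.977834) = 30.0668 km
F: √((-0.5183·111.32)² + (0.5888·66.22)²) = √(3328.961810 + 1520.246301) = 69.6363 km
G: √((-0.2113·111.32)² + (-0.0320·66.22)²) = √(553.280532 + 4.490331) = 23.6172 km
H: √((-0.4100·111.32)² + (0.0023·66.22)²) = √(2083.119137 + 0.023197) = 45.6415 km
I: √((-0.4917·111.32)² + (-0.0831·66.22)²) = √(2996.034513 + 30.281710) = 55.0120 km
J: √((0.3730·111.32)² + (0.1285·66.22)²) = √(1724.106380 + 72.407676) = 42.3853 km
K: √((0.0828·111.32)² + (0.5170·66.22)²) = √(84.958546 + 1172.085893) = 35.4548 km
L: √((-0.4356·111.32)² + (-0.1397·66.22)²) = √(2351.376305 + 85.579780) = 49.3655 km
Sorted: D (17.9911 km) < G (23.6172 km) < E (30.0668 km) < B (31.8684 km) < A (35.2458 km) < K (35.4548 km) < …

D, G, E, B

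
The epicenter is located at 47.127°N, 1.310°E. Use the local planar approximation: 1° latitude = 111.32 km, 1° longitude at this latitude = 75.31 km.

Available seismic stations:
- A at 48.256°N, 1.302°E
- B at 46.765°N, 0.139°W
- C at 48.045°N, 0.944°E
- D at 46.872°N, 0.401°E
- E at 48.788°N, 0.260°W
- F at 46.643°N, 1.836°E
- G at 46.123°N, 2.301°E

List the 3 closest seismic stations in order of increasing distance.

F, D, C

Distances from 47.127°N, 1.310°E:
A: √((1.129·111.32)² + (-0.008·75.31)²) = √(15795.53278 + 0.36298) = 125.682 km
B: √((-0.362·111.32)² + (-1.449·75.31)²) = √(1623.91591 + 11908.08884) = 116.327 km
C: √((0.918·111.32)² + (-0.366·75.31)²) = √(10443.15581 + 759.74433) = 105.844 km
D: √((-0.255·111.32)² + (-0.909·75.31)²) = √(805.79906 + 4686.33210) = 74.109 km
E: √((1.661·111.32)² + (-1.570·75.31)²) = √(34188.94190 + 13979.91723) = 219.474 km
F: √((-0.484·111.32)² + (0.526·75.31)²) = √(2902.93371 + 1569.19452) = 66.874 km
G: √((-1.004·111.32)² + (0.991·75.31)²) = √(12491.47781 + 5569.96677) = 134.393 km
Sorted: F (66.874 km) < D (74.109 km) < C (105.844 km) < B (116.327 km) < A (125.682 km) < …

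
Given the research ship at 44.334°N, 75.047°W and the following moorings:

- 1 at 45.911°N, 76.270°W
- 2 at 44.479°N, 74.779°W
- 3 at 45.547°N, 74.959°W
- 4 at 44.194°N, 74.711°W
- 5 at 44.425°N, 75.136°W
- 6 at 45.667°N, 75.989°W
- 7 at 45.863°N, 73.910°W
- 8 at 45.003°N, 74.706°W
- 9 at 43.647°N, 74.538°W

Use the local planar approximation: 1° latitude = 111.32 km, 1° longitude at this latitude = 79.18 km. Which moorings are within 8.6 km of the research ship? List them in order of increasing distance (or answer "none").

none

Distances from 44.334°N, 75.047°W:
1: √((1.577·111.32)² + (-1.223·79.18)²) = √(30818.37831 + 9377.43168) = 200.489 km
2: √((0.145·111.32)² + (0.268·79.18)²) = √(260.54479 + 450.29859) = 26.662 km
3: √((1.213·111.32)² + (0.088·79.18)²) = √(18233.41417 + 48.55079) = 135.211 km
4: √((-0.140·111.32)² + (0.336·79.18)²) = √(242.88599 + 707.79836) = 30.833 km
5: √((0.091·111.32)² + (-0.089·79.18)²) = √(102.61933 + 49.66049) = 12.340 km
6: √((1.333·111.32)² + (-0.942·79.18)²) = √(22019.46152 + 5563.30411) = 166.081 km
7: √((1.529·111.32)² + (1.137·79.18)²) = √(28970.85858 + 8104.97957) = 192.551 km
8: √((0.669·111.32)² + (0.341·79.18)²) = √(5546.23964 + 729.02052) = 79.217 km
9: √((-0.687·111.32)² + (0.509·79.18)²) = √(5848.70706 + 1624.30118) = 86.447 km
Threshold 8.6 km: none within range.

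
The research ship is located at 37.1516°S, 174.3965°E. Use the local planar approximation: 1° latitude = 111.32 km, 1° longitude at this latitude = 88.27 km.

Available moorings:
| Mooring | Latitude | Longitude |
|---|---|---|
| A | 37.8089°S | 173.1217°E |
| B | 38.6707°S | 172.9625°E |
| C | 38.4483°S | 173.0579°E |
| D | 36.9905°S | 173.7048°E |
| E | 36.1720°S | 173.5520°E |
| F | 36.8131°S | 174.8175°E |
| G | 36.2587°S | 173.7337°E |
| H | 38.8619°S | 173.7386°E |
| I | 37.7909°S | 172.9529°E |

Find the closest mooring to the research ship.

Distances from 37.1516°S, 174.3965°E:
A: √((-0.6573·111.32)² + (-1.2748·88.27)²) = √(5353.941973 + 12662.234807) = 134.2244 km
B: √((-1.5191·111.32)² + (-1.4340·88.27)²) = √(28596.910937 + 16022.288809) = 211.2326 km
C: √((-1.2967·111.32)² + (-1.3386·88.27)²) = √(20836.531025 + 13961.365426) = 186.5419 km
D: √((0.1611·111.32)² + (-0.6917·88.27)²) = √(321.615874 + 3727.878974) = 63.6356 km
E: √((0.9796·111.32)² + (-0.8445·88.27)²) = √(11891.700104 + 5556.810172) = 132.0928 km
F: √((0.3385·111.32)² + (0.4210·88.27)²) = √(1419.919559 + 1380.989717) = 52.9236 km
G: √((0.8929·111.32)² + (-0.6628·88.27)²) = √(9879.888452 + 3422.876681) = 115.3376 km
H: √((-1.7103·111.32)² + (-0.6579·88.27)²) = √(36248.579045 + 3372.453933) = 199.0503 km
I: √((-0.6393·111.32)² + (-1.4436·88.27)²) = √(5064.724240 + 16237.531252) = 145.9529 km
Minimum: F at 52.9236 km.

F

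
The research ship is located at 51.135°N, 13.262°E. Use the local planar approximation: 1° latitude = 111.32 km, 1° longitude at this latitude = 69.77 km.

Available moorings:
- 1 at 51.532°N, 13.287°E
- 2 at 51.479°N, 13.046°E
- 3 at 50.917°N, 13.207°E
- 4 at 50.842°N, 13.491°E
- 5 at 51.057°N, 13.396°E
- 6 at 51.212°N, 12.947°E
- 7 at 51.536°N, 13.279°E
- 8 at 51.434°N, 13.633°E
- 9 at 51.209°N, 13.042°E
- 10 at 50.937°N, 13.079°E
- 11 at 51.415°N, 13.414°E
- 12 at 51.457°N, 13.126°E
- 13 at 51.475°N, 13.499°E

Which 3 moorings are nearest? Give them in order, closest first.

5, 9, 6

Distances from 51.135°N, 13.262°E:
1: √((0.397·111.32)² + (0.025·69.77)²) = √(1953.11317 + 3.04241) = 44.228 km
2: √((0.344·111.32)² + (-0.216·69.77)²) = √(1466.43656 + 227.11454) = 41.153 km
3: √((-0.218·111.32)² + (-0.055·69.77)²) = √(588.92418 + 14.72526) = 24.569 km
4: √((-0.293·111.32)² + (0.229·69.77)²) = √(1063.85303 + 255.27507) = 36.320 km
5: √((-0.078·111.32)² + (0.134·69.77)²) = √(75.39379 + 87.40717) = 12.759 km
6: √((0.077·111.32)² + (-0.315·69.77)²) = √(73.47301 + 483.01270) = 23.590 km
7: √((0.401·111.32)² + (0.017·69.77)²) = √(1992.66889 + 1.40681) = 44.655 km
8: √((0.299·111.32)² + (0.371·69.77)²) = √(1107.86992 + 670.01614) = 42.165 km
9: √((0.074·111.32)² + (-0.220·69.77)²) = √(67.85937 + 235.60408) = 17.420 km
10: √((-0.198·111.32)² + (-0.183·69.77)²) = √(485.82155 + 163.01953) = 25.472 km
11: √((0.280·111.32)² + (0.152·69.77)²) = √(971.54396 + 112.46687) = 32.924 km
12: √((0.322·111.32)² + (-0.136·69.77)²) = √(1284.86689 + 90.03581) = 37.080 km
13: √((0.340·111.32)² + (0.237·69.77)²) = √(1432.53166 + 273.42243) = 41.303 km
Sorted: 5 (12.759 km) < 9 (17.420 km) < 6 (23.590 km) < 3 (24.569 km) < 10 (25.472 km) < …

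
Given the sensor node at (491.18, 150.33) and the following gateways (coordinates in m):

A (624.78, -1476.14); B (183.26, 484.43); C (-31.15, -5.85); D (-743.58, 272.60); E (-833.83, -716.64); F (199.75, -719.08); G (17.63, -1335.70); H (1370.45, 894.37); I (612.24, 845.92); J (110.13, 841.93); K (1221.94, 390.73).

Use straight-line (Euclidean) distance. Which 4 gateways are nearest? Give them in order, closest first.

Distances from (491.18, 150.33):
A: 1631.95 m
B: 454.35 m
C: 545.18 m
D: 1240.80 m
E: 1583.44 m
F: 916.95 m
G: 1559.66 m
H: 1151.83 m
I: 706.05 m
J: 789.63 m
K: 769.29 m
Sorted: B (454.35 m) < C (545.18 m) < I (706.05 m) < K (769.29 m) < J (789.63 m) < F (916.95 m) < …

B, C, I, K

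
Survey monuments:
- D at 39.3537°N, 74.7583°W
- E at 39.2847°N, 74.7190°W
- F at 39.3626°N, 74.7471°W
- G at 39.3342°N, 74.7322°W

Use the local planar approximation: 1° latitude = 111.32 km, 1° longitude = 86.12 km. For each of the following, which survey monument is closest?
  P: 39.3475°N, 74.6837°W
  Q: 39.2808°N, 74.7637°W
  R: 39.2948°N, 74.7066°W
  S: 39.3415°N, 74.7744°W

P at 39.3475°N, 74.6837°W:
  D: √((0.0062·111.32)² + (-0.0746·86.12)²) = √(0.476354 + 41.274868) = 6.4615 km
  E: √((-0.0628·111.32)² + (-0.0353·86.12)²) = √(48.872627 + 9.241819) = 7.6233 km
  F: √((0.0151·111.32)² + (-0.0634·86.12)²) = √(2.825532 + 29.811687) = 5.7129 km
  G: √((-0.0133·111.32)² + (-0.0485·86.12)²) = √(2.192046 + 17.445825) = 4.4315 km
  → nearest: G (4.4315 km)
Q at 39.2808°N, 74.7637°W:
  D: √((0.0729·111.32)² + (0.0054·86.12)²) = √(65.856925 + 0.216270) = 8.1285 km
  E: √((0.0039·111.32)² + (0.0447·86.12)²) = √(0.188484 + 14.819143) = 3.8740 km
  F: √((0.0818·111.32)² + (0.0166·86.12)²) = √(82.918799 + 2.043733) = 9.2175 km
  G: √((0.0534·111.32)² + (0.0315·86.12)²) = √(35.336938 + 7.359175) = 6.5342 km
  → nearest: E (3.8740 km)
R at 39.2948°N, 74.7066°W:
  D: √((0.0589·111.32)² + (-0.0517·86.12)²) = √(42.990944 + 19.823901) = 7.9256 km
  E: √((-0.0101·111.32)² + (-0.0124·86.12)²) = √(1.264122 + 1.140385) = 1.5506 km
  F: √((0.0678·111.32)² + (-0.0405·86.12)²) = √(56.964696 + 12.165167) = 8.3144 km
  G: √((0.0394·111.32)² + (-0.0256·86.12)²) = √(19.237066 + 4.860579) = 4.9089 km
  → nearest: E (1.5506 km)
S at 39.3415°N, 74.7744°W:
  D: √((0.0122·111.32)² + (0.0161·86.12)²) = √(1.844446 + 1.922471) = 1.9409 km
  E: √((-0.0568·111.32)² + (0.0554·86.12)²) = √(39.980025 + 22.762899) = 7.9210 km
  F: √((0.0211·111.32)² + (0.0273·86.12)²) = √(5.517106 + 5.527558) = 3.3234 km
  G: √((-0.0073·111.32)² + (0.0422·86.12)²) = √(0.660377 + 13.207875) = 3.7240 km
  → nearest: D (1.9409 km)

P→G; Q→E; R→E; S→D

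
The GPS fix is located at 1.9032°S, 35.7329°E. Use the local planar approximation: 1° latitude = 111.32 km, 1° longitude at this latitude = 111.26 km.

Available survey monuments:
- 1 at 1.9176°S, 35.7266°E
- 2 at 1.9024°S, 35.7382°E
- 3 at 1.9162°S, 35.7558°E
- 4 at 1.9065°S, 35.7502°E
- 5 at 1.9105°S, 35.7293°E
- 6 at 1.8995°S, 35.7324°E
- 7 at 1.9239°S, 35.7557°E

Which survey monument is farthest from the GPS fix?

7

Distances from 1.9032°S, 35.7329°E:
1: 1.7496 km
2: 0.5964 km
3: 2.9302 km
4: 1.9595 km
5: 0.9060 km
6: 0.4156 km
7: 3.4271 km
Maximum: 7 at 3.4271 km.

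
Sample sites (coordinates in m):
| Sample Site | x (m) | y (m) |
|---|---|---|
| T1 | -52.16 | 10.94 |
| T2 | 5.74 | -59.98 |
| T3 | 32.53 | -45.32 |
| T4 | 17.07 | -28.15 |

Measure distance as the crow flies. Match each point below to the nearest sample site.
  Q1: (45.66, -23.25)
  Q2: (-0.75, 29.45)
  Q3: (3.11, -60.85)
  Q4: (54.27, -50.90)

Q1→T3; Q2→T1; Q3→T2; Q4→T3

Q1 at (45.66, -23.25):
  T1: 103.62 m
  T2: 54.25 m
  T3: 25.68 m
  T4: 29.01 m
  → nearest: T3 (25.68 m)
Q2 at (-0.75, 29.45):
  T1: 54.64 m
  T2: 89.67 m
  T3: 81.84 m
  T4: 60.29 m
  → nearest: T1 (54.64 m)
Q3 at (3.11, -60.85):
  T1: 90.60 m
  T2: 2.77 m
  T3: 33.27 m
  T4: 35.56 m
  → nearest: T2 (2.77 m)
Q4 at (54.27, -50.90):
  T1: 123.09 m
  T2: 49.37 m
  T3: 22.44 m
  T4: 43.61 m
  → nearest: T3 (22.44 m)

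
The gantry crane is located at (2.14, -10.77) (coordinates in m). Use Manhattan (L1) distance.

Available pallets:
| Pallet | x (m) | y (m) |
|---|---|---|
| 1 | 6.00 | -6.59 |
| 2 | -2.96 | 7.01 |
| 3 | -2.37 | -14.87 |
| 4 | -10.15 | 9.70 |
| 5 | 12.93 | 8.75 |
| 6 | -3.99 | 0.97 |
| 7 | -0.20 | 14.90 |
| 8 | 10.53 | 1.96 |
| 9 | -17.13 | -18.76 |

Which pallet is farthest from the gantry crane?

4

Distances from (2.14, -10.77):
1: |3.86| + |4.18| = 3.86 + 4.18 = 8.04 m
2: |-5.10| + |17.78| = 5.10 + 17.78 = 22.88 m
3: |-4.51| + |-4.10| = 4.51 + 4.10 = 8.61 m
4: |-12.29| + |20.47| = 12.29 + 20.47 = 32.76 m
5: |10.79| + |19.52| = 10.79 + 19.52 = 30.31 m
6: |-6.13| + |11.74| = 6.13 + 11.74 = 17.87 m
7: |-2.34| + |25.67| = 2.34 + 25.67 = 28.01 m
8: |8.39| + |12.73| = 8.39 + 12.73 = 21.12 m
9: |-19.27| + |-7.99| = 19.27 + 7.99 = 27.26 m
Maximum: 4 at 32.76 m.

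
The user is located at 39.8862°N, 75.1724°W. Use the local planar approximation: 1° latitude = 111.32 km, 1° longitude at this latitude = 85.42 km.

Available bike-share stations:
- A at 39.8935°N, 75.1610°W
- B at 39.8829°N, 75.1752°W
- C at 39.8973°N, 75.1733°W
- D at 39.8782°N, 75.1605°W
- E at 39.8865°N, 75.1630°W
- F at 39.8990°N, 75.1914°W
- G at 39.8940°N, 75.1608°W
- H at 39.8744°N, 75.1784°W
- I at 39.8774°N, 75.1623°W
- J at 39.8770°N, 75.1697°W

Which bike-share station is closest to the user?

Distances from 39.8862°N, 75.1724°W:
A: 1.2683 km
B: 0.4384 km
C: 1.2380 km
D: 1.3514 km
E: 0.8036 km
F: 2.1597 km
G: 1.3175 km
H: 1.4100 km
I: 1.3054 km
J: 1.0498 km
Minimum: B at 0.4384 km.

B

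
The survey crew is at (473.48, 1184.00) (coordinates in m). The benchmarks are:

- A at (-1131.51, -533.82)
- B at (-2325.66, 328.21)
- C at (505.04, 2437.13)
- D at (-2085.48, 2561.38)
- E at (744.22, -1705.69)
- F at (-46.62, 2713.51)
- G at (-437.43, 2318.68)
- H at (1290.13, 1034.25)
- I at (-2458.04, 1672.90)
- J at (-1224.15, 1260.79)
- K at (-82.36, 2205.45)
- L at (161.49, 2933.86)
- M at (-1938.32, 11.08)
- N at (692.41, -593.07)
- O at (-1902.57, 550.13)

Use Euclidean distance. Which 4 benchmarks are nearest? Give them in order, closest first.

H, K, C, G

Distances from (473.48, 1184.00):
A: √((-1604.99)² + (-1717.82)²) = √(2575992.9001 + 2950905.5524) = 2350.94 m
B: √((-2799.14)² + (-855.79)²) = √(7835184.7396 + 732376.5241) = 2927.04 m
C: √((31.56)² + (1253.13)²) = √(996.0336 + 1570334.7969) = 1253.53 m
D: √((-2558.96)² + (1377.38)²) = √(6548276.2816 + 1897175.6644) = 2906.11 m
E: √((270.74)² + (-2889.69)²) = √(73300.1476 + 8350308.2961) = 2902.35 m
F: √((-520.10)² + (1529.51)²) = √(270504.0100 + 2339400.8401) = 1615.52 m
G: √((-910.91)² + (1134.68)²) = √(829757.0281 + 1287498.7024) = 1455.08 m
H: √((816.65)² + (-149.75)²) = √(666917.2225 + 22425.0625) = 830.27 m
I: √((-2931.52)² + (488.90)²) = √(8593809.5104 + 239023.2100) = 2972.01 m
J: √((-1697.63)² + (76.79)²) = √(2881947.6169 + 5896.7041) = 1699.37 m
K: √((-555.84)² + (1021.45)²) = √(308958.1056 + 1043360.1025) = 1162.89 m
L: √((-311.99)² + (1749.86)²) = √(97337.7601 + 3062010.0196) = 1777.46 m
M: √((-2411.80)² + (-1172.92)²) = √(5816779.2400 + 1375741.3264) = 2681.89 m
N: √((218.93)² + (-1777.07)²) = √(47930.3449 + 3157977.7849) = 1790.50 m
O: √((-2376.05)² + (-633.87)²) = √(5645613.6025 + 401791.1769) = 2459.15 m
Sorted: H (830.27 m) < K (1162.89 m) < C (1253.53 m) < G (1455.08 m) < F (1615.52 m) < J (1699.37 m) < …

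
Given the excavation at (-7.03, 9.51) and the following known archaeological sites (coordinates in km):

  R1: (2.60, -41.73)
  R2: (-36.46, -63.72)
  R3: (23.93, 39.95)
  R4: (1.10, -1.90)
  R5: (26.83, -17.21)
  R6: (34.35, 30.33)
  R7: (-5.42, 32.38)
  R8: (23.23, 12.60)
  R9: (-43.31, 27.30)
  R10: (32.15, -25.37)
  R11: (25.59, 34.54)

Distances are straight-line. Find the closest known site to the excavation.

Distances from (-7.03, 9.51):
R1: √((9.63)² + (-51.24)²) = √(92.7369 + 2625.5376) = 52.14 km
R2: √((-29.43)² + (-73.23)²) = √(866.1249 + 5362.6329) = 78.92 km
R3: √((30.96)² + (30.44)²) = √(958.5216 + 926.5936) = 43.42 km
R4: √((8.13)² + (-11.41)²) = √(66.0969 + 130.1881) = 14.01 km
R5: √((33.86)² + (-26.72)²) = √(1146.4996 + 713.9584) = 43.13 km
R6: √((41.38)² + (20.82)²) = √(1712.3044 + 433.4724) = 46.32 km
R7: √((1.61)² + (22.87)²) = √(2.5921 + 523.0369) = 22.93 km
R8: √((30.26)² + (3.09)²) = √(915.6676 + 9.5481) = 30.42 km
R9: √((-36.28)² + (17.79)²) = √(1316.2384 + 316.4841) = 40.41 km
R10: √((39.18)² + (-34.88)²) = √(1535.0724 + 1216.6144) = 52.46 km
R11: √((32.62)² + (25.03)²) = √(1064.0644 + 626.5009) = 41.12 km
Minimum: R4 at 14.01 km.

R4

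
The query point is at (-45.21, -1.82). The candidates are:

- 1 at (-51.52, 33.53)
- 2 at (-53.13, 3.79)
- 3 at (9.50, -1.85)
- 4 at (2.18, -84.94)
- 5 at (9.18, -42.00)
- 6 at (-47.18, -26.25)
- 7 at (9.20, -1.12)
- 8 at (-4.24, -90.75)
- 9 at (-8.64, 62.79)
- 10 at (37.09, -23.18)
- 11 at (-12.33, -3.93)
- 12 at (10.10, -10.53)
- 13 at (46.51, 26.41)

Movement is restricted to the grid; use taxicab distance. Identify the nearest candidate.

2

Distances from (-45.21, -1.82):
1: 41.66
2: 13.53
3: 54.74
4: 130.51
5: 94.57
6: 26.40
7: 55.11
8: 129.90
9: 101.18
10: 103.66
11: 34.99
12: 64.02
13: 119.95
Minimum: 2 at 13.53.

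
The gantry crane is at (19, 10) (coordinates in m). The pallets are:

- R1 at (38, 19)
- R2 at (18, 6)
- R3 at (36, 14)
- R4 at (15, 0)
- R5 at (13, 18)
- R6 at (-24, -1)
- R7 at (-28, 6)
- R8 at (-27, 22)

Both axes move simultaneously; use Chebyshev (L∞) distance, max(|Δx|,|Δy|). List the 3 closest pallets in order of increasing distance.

Distances from (19, 10):
R1: max(|19|, |9|) = 19 m
R2: max(|-1|, |-4|) = 4 m
R3: max(|17|, |4|) = 17 m
R4: max(|-4|, |-10|) = 10 m
R5: max(|-6|, |8|) = 8 m
R6: max(|-43|, |-11|) = 43 m
R7: max(|-47|, |-4|) = 47 m
R8: max(|-46|, |12|) = 46 m
Sorted: R2 (4 m) < R5 (8 m) < R4 (10 m) < R3 (17 m) < R1 (19 m) < …

R2, R5, R4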